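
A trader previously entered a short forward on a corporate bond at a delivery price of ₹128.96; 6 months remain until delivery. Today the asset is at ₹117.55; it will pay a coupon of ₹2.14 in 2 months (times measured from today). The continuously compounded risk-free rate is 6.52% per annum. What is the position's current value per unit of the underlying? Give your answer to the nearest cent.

₹9.39

PV(remaining coupons) I = 2.14·e^(−0.0652·2/12) = 2.1169
Current forward F = (S − I)·e^(rT) = (117.55 − 2.1169)·e^(0.0652·6/12) = 115.4331 × 1.033137 = 119.2582
Value (long) = (F − K)·e^(−rT) = (119.2582 − 128.96) × 0.967926 = -9.3906
Short position value = −(long value) = ₹9.39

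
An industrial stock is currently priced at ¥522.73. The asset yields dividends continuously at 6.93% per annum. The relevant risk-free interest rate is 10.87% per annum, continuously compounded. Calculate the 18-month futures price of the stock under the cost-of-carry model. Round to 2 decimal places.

F = S·e^((r − q)T) = 522.73 · e^((0.1087 − 0.0693) × 18/12)
= 522.73 · e^0.059100 = 522.73 × 1.060881
F = ¥554.55

¥554.55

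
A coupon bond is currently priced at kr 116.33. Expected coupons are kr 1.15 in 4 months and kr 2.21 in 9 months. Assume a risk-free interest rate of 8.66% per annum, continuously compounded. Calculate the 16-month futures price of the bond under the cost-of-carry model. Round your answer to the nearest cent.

kr 126.99

PV(coupons) I = 1.15·e^(−0.0866·4/12) + 2.21·e^(−0.0866·9/12)
I = 1.1173 + 2.0710 = 3.1883
F = (S − I)·e^(rT) = (116.33 − 3.1883) · e^(0.0866·16/12)
= 113.1417 · e^0.115467 = 113.1417 × 1.122397 = kr 126.99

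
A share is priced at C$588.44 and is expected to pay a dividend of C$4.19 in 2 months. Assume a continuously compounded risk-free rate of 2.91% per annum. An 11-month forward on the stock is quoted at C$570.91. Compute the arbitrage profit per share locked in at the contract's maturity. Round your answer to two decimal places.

C$29.16 per share

PV(dividends) I = 4.19·e^(−0.0291·2/12) = 4.1697
Fair forward F* = (S − I)·e^(rT) = (588.44 − 4.1697)·e^0.026675 = 584.2703 × 1.027034 = 600.0655
Market C$570.91 < fair 600.0655: forward underpriced → reverse cash-and-carry (short the stock, invest proceeds at r, pay the dividends, go long the forward).
Profit at T = |F_mkt − F*| = |570.91 − 600.0655| = C$29.16 per share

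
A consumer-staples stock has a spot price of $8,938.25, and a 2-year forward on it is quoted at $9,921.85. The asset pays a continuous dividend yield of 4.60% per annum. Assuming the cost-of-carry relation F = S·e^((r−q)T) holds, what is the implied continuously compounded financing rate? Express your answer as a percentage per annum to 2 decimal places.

From F = S·e^((r−q)T): (r − q) = ln(F/S)/T
ln(9921.85/8938.25) = ln(1.110044) = 0.104400
(r − q) = 0.104400 / (2) = 0.052200
r = ln(F/S)/T + q = 0.052200 + 0.0460 = 0.098200
r = 9.82%

9.82%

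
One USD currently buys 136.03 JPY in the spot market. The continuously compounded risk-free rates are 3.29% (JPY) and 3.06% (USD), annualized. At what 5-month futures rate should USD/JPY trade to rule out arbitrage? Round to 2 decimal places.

F = S·e^((r_JPY − r_USD)T) = 136.03 · e^((0.0329 − 0.0306) × 5/12)
= 136.03 · e^0.000958 = 136.03 × 1.000958
F = 136.16 JPY per USD

136.16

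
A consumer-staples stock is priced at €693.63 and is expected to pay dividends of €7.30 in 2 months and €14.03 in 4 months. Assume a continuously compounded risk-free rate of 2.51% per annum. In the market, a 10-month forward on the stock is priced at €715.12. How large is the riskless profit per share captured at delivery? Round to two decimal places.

PV(dividends) I = 7.30·e^(−0.0251·2/12) + 14.03·e^(−0.0251·4/12) = 21.1826
Fair forward F* = (S − I)·e^(rT) = (693.63 − 21.1826)·e^0.020917 = 672.4474 × 1.021137 = 686.6609
Market €715.12 > fair 686.6609: forward overpriced → cash-and-carry (borrow at r, buy the stock and collect the dividends, short the forward).
Profit at T = |F_mkt − F*| = |715.12 − 686.6609| = €28.46 per share

€28.46 per share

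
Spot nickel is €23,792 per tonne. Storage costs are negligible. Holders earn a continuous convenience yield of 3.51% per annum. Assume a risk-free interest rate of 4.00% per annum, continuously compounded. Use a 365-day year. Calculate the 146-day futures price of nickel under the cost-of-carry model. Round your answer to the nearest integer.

Net carry = r + u − y = 0.0400 + 0.0000 − 0.0351 = 0.0049
F = S·e^((r+u−y)T) = 23792 · e^(0.0049 × 146/365) = 23792 · e^0.001960
= 23792 × 1.001962 = €23,839 per tonne

€23,839 per tonne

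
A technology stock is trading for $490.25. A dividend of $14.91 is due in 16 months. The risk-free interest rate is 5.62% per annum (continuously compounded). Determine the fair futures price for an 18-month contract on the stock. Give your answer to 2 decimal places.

$518.32

PV(dividends) I = 14.91·e^(−0.0562·16/12)
I = 13.8336
F = (S − I)·e^(rT) = (490.25 − 13.8336) · e^(0.0562·18/12)
= 476.4164 · e^0.084300 = 476.4164 × 1.087955 = $518.32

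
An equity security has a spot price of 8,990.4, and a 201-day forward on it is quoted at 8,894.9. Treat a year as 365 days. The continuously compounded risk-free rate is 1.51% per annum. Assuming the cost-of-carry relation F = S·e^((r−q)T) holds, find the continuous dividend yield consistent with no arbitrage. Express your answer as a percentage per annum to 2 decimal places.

3.45%

From F = S·e^((r−q)T): (r − q) = ln(F/S)/T
ln(8894.9/8990.4) = ln(0.989378) = -0.010679
(r − q) = -0.010679 / (201/365) = -0.019392
q = r − ln(F/S)/T = 0.0151 + 0.019392 = 0.034492
q = 3.45%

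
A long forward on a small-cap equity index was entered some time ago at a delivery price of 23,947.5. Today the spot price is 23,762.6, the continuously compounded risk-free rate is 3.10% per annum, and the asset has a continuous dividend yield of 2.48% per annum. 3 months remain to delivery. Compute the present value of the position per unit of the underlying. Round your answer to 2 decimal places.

-146.90

Current fair forward for the remaining 3 months: F = S·e^((r − q)·T), (r − q) = 0.0310 − 0.0248 = 0.0062
F = 23762.6 · e^(0.0062 × 3/12) = 23762.6 × 1.00155120 = 23799.4605
Value of long forward = (F − K)·e^(−rT) = (23799.4605 − 23947.5) · e^(−0.0310·3/12)
= -148.0395 × 0.99227995 = -146.90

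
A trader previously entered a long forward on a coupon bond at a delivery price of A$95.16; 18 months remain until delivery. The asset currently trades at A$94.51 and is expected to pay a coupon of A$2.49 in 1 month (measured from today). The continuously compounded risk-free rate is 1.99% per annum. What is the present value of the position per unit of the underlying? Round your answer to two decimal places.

-A$0.34

PV(remaining coupons) I = 2.49·e^(−0.0199·1/12) = 2.4859
Current forward F = (S − I)·e^(rT) = (94.51 − 2.4859)·e^(0.0199·18/12) = 92.0241 × 1.030300 = 94.8124
Value (long) = (F − K)·e^(−rT) = (94.8124 − 95.16) × 0.970591 = -0.3374
Value = -A$0.34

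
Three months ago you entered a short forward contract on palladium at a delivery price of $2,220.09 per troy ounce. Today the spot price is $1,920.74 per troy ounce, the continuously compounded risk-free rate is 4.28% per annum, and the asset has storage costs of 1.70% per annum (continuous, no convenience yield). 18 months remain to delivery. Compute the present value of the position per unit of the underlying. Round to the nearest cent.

Current fair forward for the remaining 18 months: F = S·e^((r + u)·T), (r + u) = 0.0428 + 0.0170 = 0.0598
F = 1920.74 · e^(0.0598 × 18/12) = 1920.74 × 1.09384608 = 2100.9939
Value of long forward = (F − K)·e^(−rT) = (2100.9939 − 2220.09) · e^(−0.0428·18/12)
= -119.0961 × 0.93781742 = -111.69
Short position value = −(long value) = $111.69

$111.69 per troy ounce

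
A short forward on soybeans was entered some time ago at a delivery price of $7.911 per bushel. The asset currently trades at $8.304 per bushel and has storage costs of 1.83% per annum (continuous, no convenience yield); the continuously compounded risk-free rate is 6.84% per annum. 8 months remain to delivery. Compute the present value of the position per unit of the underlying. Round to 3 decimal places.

-$0.848 per bushel

Current fair forward for the remaining 8 months: F = S·e^((r + u)·T), (r + u) = 0.0684 + 0.0183 = 0.0867
F = 8.304 · e^(0.0867 × 8/12) = 8.304 × 1.059503 = 8.7981
Value of long forward = (F − K)·e^(−rT) = (8.7981 − 7.911) · e^(−0.0684·8/12)
= 0.8871 × 0.955424 = 0.848
Short position value = −(long value) = -$0.848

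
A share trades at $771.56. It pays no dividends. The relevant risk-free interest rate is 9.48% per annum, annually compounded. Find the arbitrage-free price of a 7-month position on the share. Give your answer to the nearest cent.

$813.42

F = S · (1+r)^T
= 771.56 × 1.054254
F = $813.42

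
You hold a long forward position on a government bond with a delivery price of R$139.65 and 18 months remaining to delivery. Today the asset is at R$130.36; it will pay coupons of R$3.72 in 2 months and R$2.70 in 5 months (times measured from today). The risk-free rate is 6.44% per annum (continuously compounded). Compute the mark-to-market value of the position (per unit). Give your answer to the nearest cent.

-R$2.74

PV(remaining coupons) I = 3.72·e^(−0.0644·2/12) + 2.70·e^(−0.0644·5/12) = 6.3088
Current forward F = (S − I)·e^(rT) = (130.36 − 6.3088)·e^(0.0644·18/12) = 124.0512 × 1.101420 = 136.6325
Value (long) = (F − K)·e^(−rT) = (136.6325 − 139.65) × 0.907919 = -2.7396
Value = -R$2.74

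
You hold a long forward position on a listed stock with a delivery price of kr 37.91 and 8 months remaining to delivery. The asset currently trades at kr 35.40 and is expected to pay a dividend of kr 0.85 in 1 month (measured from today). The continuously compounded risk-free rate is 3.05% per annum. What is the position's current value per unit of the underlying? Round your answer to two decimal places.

-kr 2.59

PV(remaining dividends) I = 0.85·e^(−0.0305·1/12) = 0.8478
Current forward F = (S − I)·e^(rT) = (35.40 − 0.8478)·e^(0.0305·8/12) = 34.5522 × 1.020541 = 35.2619
Value (long) = (F − K)·e^(−rT) = (35.2619 − 37.91) × 0.979872 = -2.5948
Value = -kr 2.59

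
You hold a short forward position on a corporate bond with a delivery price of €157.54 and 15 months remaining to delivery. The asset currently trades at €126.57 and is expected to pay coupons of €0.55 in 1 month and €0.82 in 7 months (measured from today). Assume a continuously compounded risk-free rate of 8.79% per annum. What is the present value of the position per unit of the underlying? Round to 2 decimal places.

PV(remaining coupons) I = 0.55·e^(−0.0879·1/12) + 0.82·e^(−0.0879·7/12) = 1.3250
Current forward F = (S − I)·e^(rT) = (126.57 − 1.3250)·e^(0.0879·15/12) = 125.2450 × 1.116139 = 139.7908
Value (long) = (F − K)·e^(−rT) = (139.7908 − 157.54) × 0.895946 = -15.9023
Short position value = −(long value) = €15.90

€15.90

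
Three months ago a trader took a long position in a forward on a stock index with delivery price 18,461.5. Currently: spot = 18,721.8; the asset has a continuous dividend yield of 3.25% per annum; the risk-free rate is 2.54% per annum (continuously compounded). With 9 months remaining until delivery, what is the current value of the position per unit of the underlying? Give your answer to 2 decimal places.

157.84

Current fair forward for the remaining 9 months: F = S·e^((r − q)·T), (r − q) = 0.0254 − 0.0325 = -0.0071
F = 18721.8 · e^(-0.0071 × 9/12) = 18721.8 × 0.99468915 = 18622.3713
Value of long forward = (F − K)·e^(−rT) = (18622.3713 − 18461.5) · e^(−0.0254·9/12)
= 160.8713 × 0.98113030 = 157.84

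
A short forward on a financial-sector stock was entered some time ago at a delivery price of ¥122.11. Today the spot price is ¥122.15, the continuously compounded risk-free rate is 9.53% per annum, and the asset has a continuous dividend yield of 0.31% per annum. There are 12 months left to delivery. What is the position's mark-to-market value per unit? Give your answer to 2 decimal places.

-¥10.76

Current fair forward for the remaining 12 months: F = S·e^((r − q)·T), (r − q) = 0.0953 − 0.0031 = 0.0922
F = 122.15 · e^(0.0922 × 12/12) = 122.15 × 1.096584 = 133.9477
Value of long forward = (F − K)·e^(−rT) = (133.9477 − 122.11) · e^(−0.0953·12/12)
= 11.8377 × 0.909100 = 10.76
Short position value = −(long value) = -¥10.76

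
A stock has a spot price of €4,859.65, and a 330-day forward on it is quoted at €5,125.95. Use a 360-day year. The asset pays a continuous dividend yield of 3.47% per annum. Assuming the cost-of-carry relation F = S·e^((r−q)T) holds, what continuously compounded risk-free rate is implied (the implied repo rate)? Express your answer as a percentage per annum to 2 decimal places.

9.29%

From F = S·e^((r−q)T): (r − q) = ln(F/S)/T
ln(5125.95/4859.65) = ln(1.054798) = 0.053349
(r − q) = 0.053349 / (330/360) = 0.058199
r = ln(F/S)/T + q = 0.058199 + 0.0347 = 0.092899
r = 9.29%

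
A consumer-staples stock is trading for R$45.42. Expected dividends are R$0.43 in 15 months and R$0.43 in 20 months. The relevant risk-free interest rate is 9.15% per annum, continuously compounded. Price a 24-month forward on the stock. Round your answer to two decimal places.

R$53.64

PV(dividends) I = 0.43·e^(−0.0915·15/12) + 0.43·e^(−0.0915·20/12)
I = 0.3835 + 0.3692 = 0.7527
F = (S − I)·e^(rT) = (45.42 − 0.7527) · e^(0.0915·24/12)
= 44.6673 · e^0.183000 = 44.6673 × 1.200814 = R$53.64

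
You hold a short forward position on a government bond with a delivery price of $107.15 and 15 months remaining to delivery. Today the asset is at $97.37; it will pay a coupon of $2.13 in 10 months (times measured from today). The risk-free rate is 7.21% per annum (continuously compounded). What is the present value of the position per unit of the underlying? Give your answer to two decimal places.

$2.55

PV(remaining coupons) I = 2.13·e^(−0.0721·10/12) = 2.0058
Current forward F = (S − I)·e^(rT) = (97.37 − 2.0058)·e^(0.0721·15/12) = 95.3642 × 1.094311 = 104.3581
Value (long) = (F − K)·e^(−rT) = (104.3581 − 107.15) × 0.913817 = -2.5513
Short position value = −(long value) = $2.55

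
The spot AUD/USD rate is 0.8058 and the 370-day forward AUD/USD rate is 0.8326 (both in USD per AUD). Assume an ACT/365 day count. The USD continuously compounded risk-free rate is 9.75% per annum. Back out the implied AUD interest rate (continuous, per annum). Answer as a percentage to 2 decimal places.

6.52%

F = S·e^((r_USD − r_AUD)T) ⇒ r_AUD = r_USD − ln(F/S)/T
ln(0.8326/0.8058) = 0.032718; /(370/365) = 0.032276
r_AUD = 0.0975 − 0.032276 = 0.065224
r_AUD = 6.52%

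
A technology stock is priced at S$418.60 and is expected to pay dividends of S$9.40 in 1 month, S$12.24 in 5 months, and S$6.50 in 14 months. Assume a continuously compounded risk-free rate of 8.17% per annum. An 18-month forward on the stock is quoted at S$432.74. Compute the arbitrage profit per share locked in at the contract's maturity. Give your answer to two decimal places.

S$9.83 per share

PV(dividends) I = 9.40·e^(−0.0817·1/12) + 12.24·e^(−0.0817·5/12) + 6.50·e^(−0.0817·14/12) = 27.0756
Fair forward F* = (S − I)·e^(rT) = (418.60 − 27.0756)·e^0.122550 = 391.5244 × 1.130376 = 442.5698
Market S$432.74 < fair 442.5698: forward underpriced → reverse cash-and-carry (short the stock, invest proceeds at r, pay the dividends, go long the forward).
Profit at T = |F_mkt − F*| = |432.74 − 442.5698| = S$9.83 per share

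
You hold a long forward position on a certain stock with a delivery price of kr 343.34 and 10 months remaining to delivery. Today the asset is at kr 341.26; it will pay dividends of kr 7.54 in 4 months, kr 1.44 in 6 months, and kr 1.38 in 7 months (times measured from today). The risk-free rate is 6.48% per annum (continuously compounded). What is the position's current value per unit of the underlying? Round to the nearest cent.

PV(remaining dividends) I = 7.54·e^(−0.0648·4/12) + 1.44·e^(−0.0648·6/12) + 1.38·e^(−0.0648·7/12) = 10.1018
Current forward F = (S − I)·e^(rT) = (341.26 − 10.1018)·e^(0.0648·10/12) = 331.1582 × 1.055485 = 349.5325
Value (long) = (F − K)·e^(−rT) = (349.5325 − 343.34) × 0.947432 = 5.8670
Value = kr 5.87

kr 5.87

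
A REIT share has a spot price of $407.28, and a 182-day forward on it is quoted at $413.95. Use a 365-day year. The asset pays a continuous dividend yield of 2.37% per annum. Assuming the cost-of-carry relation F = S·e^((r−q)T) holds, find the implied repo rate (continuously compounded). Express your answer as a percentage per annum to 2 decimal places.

From F = S·e^((r−q)T): (r − q) = ln(F/S)/T
ln(413.95/407.28) = ln(1.016377) = 0.016244
(r − q) = 0.016244 / (182/365) = 0.032577
r = ln(F/S)/T + q = 0.032577 + 0.0237 = 0.056277
r = 5.63%

5.63%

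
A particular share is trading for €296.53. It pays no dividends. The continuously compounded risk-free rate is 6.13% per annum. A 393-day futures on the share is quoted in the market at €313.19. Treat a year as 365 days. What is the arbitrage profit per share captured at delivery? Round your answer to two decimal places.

Fair futures: F* = S·e^(carry·T), with carry = r = 0.0613
F* = 296.53 · e^(0.0613 × 393/365) = 296.53 · e^0.066002 = 296.53 × 1.068229 = €316.7619
Market €313.19 < fair €316.7619: forward underpriced → reverse cash-and-carry (short spot, go long the forward).
At maturity, profit = |F_mkt − F*| = |313.19 − 316.7619| = €3.57 per share

€3.57 per share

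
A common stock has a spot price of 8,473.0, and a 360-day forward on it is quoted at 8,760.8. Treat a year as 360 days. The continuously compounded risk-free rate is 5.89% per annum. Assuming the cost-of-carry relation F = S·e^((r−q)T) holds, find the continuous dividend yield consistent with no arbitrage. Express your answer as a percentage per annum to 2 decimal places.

2.55%

From F = S·e^((r−q)T): (r − q) = ln(F/S)/T
ln(8760.8/8473.0) = ln(1.033967) = 0.033403
(r − q) = 0.033403 / (360/360) = 0.033403
q = r − ln(F/S)/T = 0.0589 − 0.033403 = 0.025497
q = 2.55%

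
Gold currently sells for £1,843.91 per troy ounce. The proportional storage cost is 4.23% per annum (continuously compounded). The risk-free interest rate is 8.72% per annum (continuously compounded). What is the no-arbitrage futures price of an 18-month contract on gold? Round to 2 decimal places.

Net carry = r + u − y = 0.0872 + 0.0423 − 0.0000 = 0.1295
F = S·e^((r+u−y)T) = 1843.91 · e^(0.1295 × 18/12) = 1843.91 · e^0.19425000
= 1843.91 × 1.21439984 = £2,239.24 per troy ounce

£2,239.24 per troy ounce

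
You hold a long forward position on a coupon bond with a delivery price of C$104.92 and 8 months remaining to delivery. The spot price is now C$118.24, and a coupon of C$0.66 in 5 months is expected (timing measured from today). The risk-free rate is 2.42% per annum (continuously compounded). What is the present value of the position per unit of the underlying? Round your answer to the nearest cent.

C$14.35

PV(remaining coupons) I = 0.66·e^(−0.0242·5/12) = 0.6534
Current forward F = (S − I)·e^(rT) = (118.24 − 0.6534)·e^(0.0242·8/12) = 117.5866 × 1.016264 = 119.4990
Value (long) = (F − K)·e^(−rT) = (119.4990 − 104.92) × 0.983996 = 14.3457
Value = C$14.35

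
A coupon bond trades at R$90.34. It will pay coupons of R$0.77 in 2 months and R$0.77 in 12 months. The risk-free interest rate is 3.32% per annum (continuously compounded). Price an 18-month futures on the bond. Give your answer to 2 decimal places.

R$93.37

PV(coupons) I = 0.77·e^(−0.0332·2/12) + 0.77·e^(−0.0332·12/12)
I = 0.7658 + 0.7449 = 1.5107
F = (S − I)·e^(rT) = (90.34 − 1.5107) · e^(0.0332·18/12)
= 88.8293 · e^0.049800 = 88.8293 × 1.051061 = R$93.37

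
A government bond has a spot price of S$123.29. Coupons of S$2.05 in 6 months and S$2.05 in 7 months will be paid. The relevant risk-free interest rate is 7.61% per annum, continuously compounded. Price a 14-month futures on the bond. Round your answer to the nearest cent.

PV(coupons) I = 2.05·e^(−0.0761·6/12) + 2.05·e^(−0.0761·7/12)
I = 1.9735 + 1.9610 = 3.9345
F = (S − I)·e^(rT) = (123.29 − 3.9345) · e^(0.0761·14/12)
= 119.3555 · e^0.088783 = 119.3555 × 1.092843 = S$130.44

S$130.44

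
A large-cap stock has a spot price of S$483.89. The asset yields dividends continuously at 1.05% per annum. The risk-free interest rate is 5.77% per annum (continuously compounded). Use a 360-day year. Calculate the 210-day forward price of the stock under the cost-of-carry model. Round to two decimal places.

S$497.40

F = S·e^((r − q)T) = 483.89 · e^((0.0577 − 0.0105) × 210/360)
= 483.89 · e^0.027533 = 483.89 × 1.027916
F = S$497.40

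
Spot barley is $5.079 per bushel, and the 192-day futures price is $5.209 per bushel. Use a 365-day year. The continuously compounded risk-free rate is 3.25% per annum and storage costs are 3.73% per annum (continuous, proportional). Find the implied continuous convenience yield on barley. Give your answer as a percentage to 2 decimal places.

F = S·e^((r+u−y)T) ⇒ (r+u−y) = ln(F/S)/T
ln(5.209/5.079) = 0.025274; /T ⇒ 0.048047
y = r + u − ln(F/S)/T = 0.0325 + 0.0373 − 0.048047 = 0.021753
y = 2.18%

2.18%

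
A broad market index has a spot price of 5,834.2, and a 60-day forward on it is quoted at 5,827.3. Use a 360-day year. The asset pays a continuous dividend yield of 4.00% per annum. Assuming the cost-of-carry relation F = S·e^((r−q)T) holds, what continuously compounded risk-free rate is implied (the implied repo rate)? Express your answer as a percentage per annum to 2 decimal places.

From F = S·e^((r−q)T): (r − q) = ln(F/S)/T
ln(5827.3/5834.2) = ln(0.998817) = -0.001184
(r − q) = -0.001184 / (60/360) = -0.007104
r = ln(F/S)/T + q = -0.007104 + 0.0400 = 0.032896
r = 3.29%

3.29%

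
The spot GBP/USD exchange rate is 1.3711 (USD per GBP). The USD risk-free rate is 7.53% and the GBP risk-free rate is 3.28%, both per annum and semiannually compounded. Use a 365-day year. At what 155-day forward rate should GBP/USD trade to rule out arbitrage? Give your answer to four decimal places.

By covered interest parity, F = S · (1+r_USD/2)^(2T) / (1+r_GBP/2)^(2T)
= 1.3711 × 1.031887 / 1.013912 = 1.3711 × 1.017728
F = 1.3954 USD per GBP

1.3954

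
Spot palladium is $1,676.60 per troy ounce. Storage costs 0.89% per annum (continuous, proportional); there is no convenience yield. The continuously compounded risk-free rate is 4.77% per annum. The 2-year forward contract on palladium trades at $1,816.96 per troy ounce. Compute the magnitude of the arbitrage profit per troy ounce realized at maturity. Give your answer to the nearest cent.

$60.59 per troy ounce

Fair forward: F* = S·e^(carry·T), with carry = (r + u) = 0.0477 + 0.0089 = 0.0566
F* = 1676.60 · e^(0.0566 × 2) = 1676.60 · e^0.11320000 = 1676.60 × 1.11985588 = $1877.5504
Market $1816.96 < fair $1877.5504: forward underpriced → reverse cash-and-carry (short spot, go long the forward).
At maturity, profit = |F_mkt − F*| = |1816.96 − 1877.5504| = $60.59 per troy ounce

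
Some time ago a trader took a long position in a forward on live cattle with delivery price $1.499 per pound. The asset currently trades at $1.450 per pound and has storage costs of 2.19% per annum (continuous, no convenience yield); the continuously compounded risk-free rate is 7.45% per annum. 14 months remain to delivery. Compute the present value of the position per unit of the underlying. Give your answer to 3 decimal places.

$0.113 per pound

Current fair forward for the remaining 14 months: F = S·e^((r + u)·T), (r + u) = 0.0745 + 0.0219 = 0.0964
F = 1.450 · e^(0.0964 × 14/12) = 1.450 × 1.119035 = 1.6226
Value of long forward = (F − K)·e^(−rT) = (1.6226 − 1.499) · e^(−0.0745·14/12)
= 0.1236 × 0.916753 = 0.113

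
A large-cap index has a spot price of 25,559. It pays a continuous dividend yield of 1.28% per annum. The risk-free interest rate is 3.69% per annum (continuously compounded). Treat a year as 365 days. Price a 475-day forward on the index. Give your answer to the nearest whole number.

26,373

F = S·e^((r − q)T) = 25559 · e^((0.0369 − 0.0128) × 475/365)
= 25559 · e^0.031363 = 25559 × 1.031860
F = 26,373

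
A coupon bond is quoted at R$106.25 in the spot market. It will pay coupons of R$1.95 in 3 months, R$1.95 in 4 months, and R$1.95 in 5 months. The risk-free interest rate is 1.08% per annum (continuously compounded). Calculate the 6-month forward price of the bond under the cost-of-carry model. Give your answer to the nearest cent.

R$100.96

PV(coupons) I = 1.95·e^(−0.0108·3/12) + 1.95·e^(−0.0108·4/12) + 1.95·e^(−0.0108·5/12)
I = 1.9447 + 1.9430 + 1.9412 = 5.8289
F = (S − I)·e^(rT) = (106.25 − 5.8289) · e^(0.0108·6/12)
= 100.4211 · e^0.005400 = 100.4211 × 1.005415 = R$100.96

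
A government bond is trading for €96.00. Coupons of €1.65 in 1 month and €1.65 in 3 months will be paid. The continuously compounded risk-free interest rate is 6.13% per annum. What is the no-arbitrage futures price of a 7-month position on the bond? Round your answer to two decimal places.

€96.11

PV(coupons) I = 1.65·e^(−0.0613·1/12) + 1.65·e^(−0.0613·3/12)
I = 1.6416 + 1.6249 = 3.2665
F = (S − I)·e^(rT) = (96.00 − 3.2665) · e^(0.0613·7/12)
= 92.7335 · e^0.035758 = 92.7335 × 1.036405 = €96.11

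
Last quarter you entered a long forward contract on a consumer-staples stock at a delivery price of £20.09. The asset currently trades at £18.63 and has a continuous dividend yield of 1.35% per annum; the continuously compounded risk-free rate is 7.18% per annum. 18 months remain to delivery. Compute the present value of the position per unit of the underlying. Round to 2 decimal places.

£0.22

Current fair forward for the remaining 18 months: F = S·e^((r − q)·T), (r − q) = 0.0718 − 0.0135 = 0.0583
F = 18.63 · e^(0.0583 × 18/12) = 18.63 × 1.091388 = 20.3326
Value of long forward = (F − K)·e^(−rT) = (20.3326 − 20.09) · e^(−0.0718·18/12)
= 0.2426 × 0.897897 = 0.22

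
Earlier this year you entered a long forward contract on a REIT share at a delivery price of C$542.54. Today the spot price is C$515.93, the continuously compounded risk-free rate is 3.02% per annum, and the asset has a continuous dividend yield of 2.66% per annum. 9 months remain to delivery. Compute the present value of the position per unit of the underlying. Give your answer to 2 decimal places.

Current fair forward for the remaining 9 months: F = S·e^((r − q)·T), (r − q) = 0.0302 − 0.0266 = 0.0036
F = 515.93 · e^(0.0036 × 9/12) = 515.93 × 1.002704 = 517.3251
Value of long forward = (F − K)·e^(−rT) = (517.3251 − 542.54) · e^(−0.0302·9/12)
= -25.2149 × 0.977605 = -24.65

-C$24.65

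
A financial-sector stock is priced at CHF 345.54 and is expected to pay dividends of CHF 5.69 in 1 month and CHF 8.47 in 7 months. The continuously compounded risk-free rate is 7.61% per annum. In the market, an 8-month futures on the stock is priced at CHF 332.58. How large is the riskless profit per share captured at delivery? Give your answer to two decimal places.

CHF 16.47 per share

PV(dividends) I = 5.69·e^(−0.0761·1/12) + 8.47·e^(−0.0761·7/12) = 13.7563
Fair futures F* = (S − I)·e^(rT) = (345.54 − 13.7563)·e^0.050733 = 331.7837 × 1.052042 = 349.0504
Market CHF 332.58 < fair 349.0504: forward underpriced → reverse cash-and-carry (short the stock, invest proceeds at r, pay the dividends, go long the forward).
Profit at T = |F_mkt − F*| = |332.58 − 349.0504| = CHF 16.47 per share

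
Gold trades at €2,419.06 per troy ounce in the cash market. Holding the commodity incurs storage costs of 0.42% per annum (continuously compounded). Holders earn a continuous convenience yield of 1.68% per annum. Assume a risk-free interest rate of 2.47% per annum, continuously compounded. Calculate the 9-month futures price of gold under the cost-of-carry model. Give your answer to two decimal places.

€2,441.11 per troy ounce

Net carry = r + u − y = 0.0247 + 0.0042 − 0.0168 = 0.0121
F = S·e^((r+u−y)T) = 2419.06 · e^(0.0121 × 9/12) = 2419.06 · e^0.00907500
= 2419.06 × 1.00911630 = €2,441.11 per troy ounce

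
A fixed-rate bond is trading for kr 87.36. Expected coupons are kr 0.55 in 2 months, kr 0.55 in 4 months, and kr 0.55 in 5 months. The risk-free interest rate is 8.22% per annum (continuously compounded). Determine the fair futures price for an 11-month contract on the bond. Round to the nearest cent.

PV(coupons) I = 0.55·e^(−0.0822·2/12) + 0.55·e^(−0.0822·4/12) + 0.55·e^(−0.0822·5/12)
I = 0.5425 + 0.5351 + 0.5315 = 1.6091
F = (S − I)·e^(rT) = (87.36 − 1.6091) · e^(0.0822·11/12)
= 85.7509 · e^0.075350 = 85.7509 × 1.078261 = kr 92.46

kr 92.46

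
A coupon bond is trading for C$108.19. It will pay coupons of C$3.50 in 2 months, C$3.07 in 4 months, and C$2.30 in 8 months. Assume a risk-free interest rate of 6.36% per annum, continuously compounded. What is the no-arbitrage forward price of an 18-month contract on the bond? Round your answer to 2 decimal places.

C$109.48

PV(coupons) I = 3.50·e^(−0.0636·2/12) + 3.07·e^(−0.0636·4/12) + 2.30·e^(−0.0636·8/12)
I = 3.4631 + 3.0056 + 2.2045 = 8.6732
F = (S − I)·e^(rT) = (108.19 − 8.6732) · e^(0.0636·18/12)
= 99.5168 · e^0.095400 = 99.5168 × 1.100099 = C$109.48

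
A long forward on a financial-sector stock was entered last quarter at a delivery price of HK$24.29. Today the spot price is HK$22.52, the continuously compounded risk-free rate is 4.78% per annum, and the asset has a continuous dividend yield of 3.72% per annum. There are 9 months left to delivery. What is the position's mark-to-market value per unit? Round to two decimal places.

-HK$1.53

Current fair forward for the remaining 9 months: F = S·e^((r − q)·T), (r − q) = 0.0478 − 0.0372 = 0.0106
F = 22.52 · e^(0.0106 × 9/12) = 22.52 × 1.007982 = 22.6998
Value of long forward = (F − K)·e^(−rT) = (22.6998 − 24.29) · e^(−0.0478·9/12)
= -1.5902 × 0.964785 = -1.53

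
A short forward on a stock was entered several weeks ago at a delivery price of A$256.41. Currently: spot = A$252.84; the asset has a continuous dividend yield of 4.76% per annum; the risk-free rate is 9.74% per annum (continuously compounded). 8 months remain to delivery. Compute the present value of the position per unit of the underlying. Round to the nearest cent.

-A$4.65

Current fair forward for the remaining 8 months: F = S·e^((r − q)·T), (r − q) = 0.0974 − 0.0476 = 0.0498
F = 252.84 · e^(0.0498 × 8/12) = 252.84 × 1.033757 = 261.3751
Value of long forward = (F − K)·e^(−rT) = (261.3751 − 256.41) · e^(−0.0974·8/12)
= 4.9651 × 0.937130 = 4.65
Short position value = −(long value) = -A$4.65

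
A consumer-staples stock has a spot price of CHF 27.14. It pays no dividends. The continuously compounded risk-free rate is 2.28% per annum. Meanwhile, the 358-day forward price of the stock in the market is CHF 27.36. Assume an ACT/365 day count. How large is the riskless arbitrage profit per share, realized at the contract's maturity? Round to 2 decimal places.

CHF 0.39 per share

Fair forward: F* = S·e^(carry·T), with carry = r = 0.0228
F* = 27.14 · e^(0.0228 × 358/365) = 27.14 · e^0.022363 = 27.14 × 1.022615 = CHF 27.7538
Market CHF 27.36 < fair CHF 27.7538: forward underpriced → reverse cash-and-carry (short spot, go long the forward).
At maturity, profit = |F_mkt − F*| = |27.36 − 27.7538| = CHF 0.39 per share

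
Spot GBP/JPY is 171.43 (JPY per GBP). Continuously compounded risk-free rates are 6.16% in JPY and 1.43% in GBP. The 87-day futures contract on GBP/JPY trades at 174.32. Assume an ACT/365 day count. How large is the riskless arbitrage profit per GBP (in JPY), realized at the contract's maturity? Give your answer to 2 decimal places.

0.95 per GBP (in JPY)

Fair futures: F* = S·e^(carry·T), with carry = (r_JPY − r_GBP) = 0.0616 − 0.0143 = 0.0473
F* = 171.43 · e^(0.0473 × 87/365) = 171.43 · e^0.011274 = 171.43 × 1.011338 = 173.3737
Market 174.32 > fair 173.3737: forward overpriced → cash-and-carry (buy spot, short the forward).
At maturity, profit = |F_mkt − F*| = |174.32 − 173.3737| = 0.95 per GBP (in JPY)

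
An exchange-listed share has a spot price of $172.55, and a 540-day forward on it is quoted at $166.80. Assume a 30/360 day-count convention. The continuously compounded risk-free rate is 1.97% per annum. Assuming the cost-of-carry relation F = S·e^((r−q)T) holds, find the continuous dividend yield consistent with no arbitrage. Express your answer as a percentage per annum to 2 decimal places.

4.23%

From F = S·e^((r−q)T): (r − q) = ln(F/S)/T
ln(166.80/172.55) = ln(0.966676) = -0.033892
(r − q) = -0.033892 / (540/360) = -0.022595
q = r − ln(F/S)/T = 0.0197 + 0.022595 = 0.042295
q = 4.23%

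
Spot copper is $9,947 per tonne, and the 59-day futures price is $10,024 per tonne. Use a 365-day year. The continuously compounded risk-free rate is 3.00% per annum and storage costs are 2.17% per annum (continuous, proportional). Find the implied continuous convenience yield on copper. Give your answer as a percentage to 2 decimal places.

0.40%

F = S·e^((r+u−y)T) ⇒ (r+u−y) = ln(F/S)/T
ln(10024/9947) = 0.007711; /T ⇒ 0.047704
y = r + u − ln(F/S)/T = 0.0300 + 0.0217 − 0.047704 = 0.003996
y = 0.40%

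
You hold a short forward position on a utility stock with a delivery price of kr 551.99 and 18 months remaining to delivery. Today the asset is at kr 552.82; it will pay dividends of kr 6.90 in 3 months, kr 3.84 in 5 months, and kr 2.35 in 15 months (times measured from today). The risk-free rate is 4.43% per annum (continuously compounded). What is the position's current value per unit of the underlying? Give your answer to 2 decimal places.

PV(remaining dividends) I = 6.90·e^(−0.0443·3/12) + 3.84·e^(−0.0443·5/12) + 2.35·e^(−0.0443·15/12) = 12.8172
Current forward F = (S − I)·e^(rT) = (552.82 − 12.8172)·e^(0.0443·18/12) = 540.0028 × 1.068708 = 577.1053
Value (long) = (F − K)·e^(−rT) = (577.1053 − 551.99) × 0.935710 = 23.5006
Short position value = −(long value) = -kr 23.50

-kr 23.50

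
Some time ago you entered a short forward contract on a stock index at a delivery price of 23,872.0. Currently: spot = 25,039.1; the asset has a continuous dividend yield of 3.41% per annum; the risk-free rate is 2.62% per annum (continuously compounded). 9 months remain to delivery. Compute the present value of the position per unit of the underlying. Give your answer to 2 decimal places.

-999.35

Current fair forward for the remaining 9 months: F = S·e^((r − q)·T), (r − q) = 0.0262 − 0.0341 = -0.0079
F = 25039.1 · e^(-0.0079 × 9/12) = 25039.1 × 0.99409252 = 24891.1820
Value of long forward = (F − K)·e^(−rT) = (24891.1820 − 23872.0) · e^(−0.0262·9/12)
= 1019.1820 × 0.98054180 = 999.35
Short position value = −(long value) = -999.35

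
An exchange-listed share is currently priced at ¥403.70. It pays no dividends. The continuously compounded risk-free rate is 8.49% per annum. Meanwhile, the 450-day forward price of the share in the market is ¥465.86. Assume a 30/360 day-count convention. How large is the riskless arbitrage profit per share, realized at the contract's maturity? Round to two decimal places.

¥16.96 per share

Fair forward: F* = S·e^(carry·T), with carry = r = 0.0849
F* = 403.70 · e^(0.0849 × 450/360) = 403.70 · e^0.106125 = 403.70 × 1.111961 = ¥448.8987
Market ¥465.86 > fair ¥448.8987: forward overpriced → cash-and-carry (buy spot, short the forward).
At maturity, profit = |F_mkt − F*| = |465.86 − 448.8987| = ¥16.96 per share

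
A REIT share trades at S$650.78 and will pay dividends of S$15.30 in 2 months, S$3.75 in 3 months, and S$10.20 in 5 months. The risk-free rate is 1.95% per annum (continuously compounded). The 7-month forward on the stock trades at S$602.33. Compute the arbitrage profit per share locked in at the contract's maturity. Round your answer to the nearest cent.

PV(dividends) I = 15.30·e^(−0.0195·2/12) + 3.75·e^(−0.0195·3/12) + 10.20·e^(−0.0195·5/12) = 29.0996
Fair forward F* = (S − I)·e^(rT) = (650.78 − 29.0996)·e^0.011375 = 621.6804 × 1.011440 = 628.7924
Market S$602.33 < fair 628.7924: forward underpriced → reverse cash-and-carry (short the stock, invest proceeds at r, pay the dividends, go long the forward).
Profit at T = |F_mkt − F*| = |602.33 − 628.7924| = S$26.46 per share

S$26.46 per share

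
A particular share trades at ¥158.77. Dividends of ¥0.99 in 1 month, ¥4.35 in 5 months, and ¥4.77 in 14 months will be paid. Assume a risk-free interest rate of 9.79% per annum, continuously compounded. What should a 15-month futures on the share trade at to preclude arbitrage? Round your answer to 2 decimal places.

PV(dividends) I = 0.99·e^(−0.0979·1/12) + 4.35·e^(−0.0979·5/12) + 4.77·e^(−0.0979·14/12)
I = 0.9820 + 4.1761 + 4.2551 = 9.4132
F = (S − I)·e^(rT) = (158.77 − 9.4132) · e^(0.0979·15/12)
= 149.3568 · e^0.122375 = 149.3568 × 1.130178 = ¥168.80

¥168.80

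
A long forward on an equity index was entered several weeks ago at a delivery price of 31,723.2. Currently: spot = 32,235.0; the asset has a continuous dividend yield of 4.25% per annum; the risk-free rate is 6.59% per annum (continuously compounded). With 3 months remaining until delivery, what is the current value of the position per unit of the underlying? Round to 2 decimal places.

Current fair forward for the remaining 3 months: F = S·e^((r − q)·T), (r − q) = 0.0659 − 0.0425 = 0.0234
F = 32235.0 · e^(0.0234 × 3/12) = 32235.0 × 1.00586714 = 32424.1273
Value of long forward = (F − K)·e^(−rT) = (32424.1273 − 31723.2) · e^(−0.0659·3/12)
= 700.9273 × 0.98365997 = 689.47

689.47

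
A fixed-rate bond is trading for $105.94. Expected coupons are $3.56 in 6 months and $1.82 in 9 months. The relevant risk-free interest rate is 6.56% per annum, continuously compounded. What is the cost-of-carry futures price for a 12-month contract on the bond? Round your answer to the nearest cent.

$107.59

PV(coupons) I = 3.56·e^(−0.0656·6/12) + 1.82·e^(−0.0656·9/12)
I = 3.4451 + 1.7326 = 5.1777
F = (S − I)·e^(rT) = (105.94 − 5.1777) · e^(0.0656·12/12)
= 100.7623 · e^0.065600 = 100.7623 × 1.067800 = $107.59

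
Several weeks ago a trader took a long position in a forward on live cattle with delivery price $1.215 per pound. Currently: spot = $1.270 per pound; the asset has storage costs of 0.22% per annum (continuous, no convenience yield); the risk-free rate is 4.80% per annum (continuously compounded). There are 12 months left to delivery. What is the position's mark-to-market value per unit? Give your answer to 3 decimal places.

$0.115 per pound

Current fair forward for the remaining 12 months: F = S·e^((r + u)·T), (r + u) = 0.0480 + 0.0022 = 0.0502
F = 1.270 · e^(0.0502 × 12/12) = 1.270 × 1.051481 = 1.3354
Value of long forward = (F − K)·e^(−rT) = (1.3354 − 1.215) · e^(−0.0480·12/12)
= 0.1204 × 0.953134 = 0.115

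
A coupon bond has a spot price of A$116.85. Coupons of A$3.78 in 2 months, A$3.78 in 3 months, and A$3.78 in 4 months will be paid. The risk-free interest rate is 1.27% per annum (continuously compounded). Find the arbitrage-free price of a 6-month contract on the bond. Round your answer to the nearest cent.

PV(coupons) I = 3.78·e^(−0.0127·2/12) + 3.78·e^(−0.0127·3/12) + 3.78·e^(−0.0127·4/12)
I = 3.7720 + 3.7680 + 3.7640 = 11.3040
F = (S − I)·e^(rT) = (116.85 − 11.3040) · e^(0.0127·6/12)
= 105.5460 · e^0.006350 = 105.5460 × 1.006370 = A$106.22

A$106.22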